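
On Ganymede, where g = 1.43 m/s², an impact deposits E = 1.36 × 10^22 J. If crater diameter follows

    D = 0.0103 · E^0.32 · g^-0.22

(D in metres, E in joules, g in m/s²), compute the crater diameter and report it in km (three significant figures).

E^0.32 = (1.36 × 10^22)^0.32 = 1.210 × 10^7
g^-0.22 = 1.43^-0.22 = 0.9243
D = 0.0103 × 1.210 × 10^7 × 0.9243 = 1.152 × 10^5 m
   = 115.2 km

D ≈ 115 km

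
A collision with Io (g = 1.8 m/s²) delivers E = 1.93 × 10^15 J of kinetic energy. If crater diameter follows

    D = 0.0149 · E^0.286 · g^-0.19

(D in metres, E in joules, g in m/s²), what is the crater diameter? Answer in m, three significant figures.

D ≈ 314 m

E^0.286 = (1.93 × 10^15)^0.286 = 2.353 × 10^4
g^-0.19 = 1.8^-0.19 = 0.8943
D = 0.0149 × 2.353 × 10^4 × 0.8943 = 313.5 m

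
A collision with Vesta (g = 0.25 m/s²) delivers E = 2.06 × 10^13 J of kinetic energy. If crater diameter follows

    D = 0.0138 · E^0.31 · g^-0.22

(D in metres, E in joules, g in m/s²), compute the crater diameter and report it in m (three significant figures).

D ≈ 251 m

E^0.31 = (2.06 × 10^13)^0.31 = 1.341 × 10^4
g^-0.22 = 0.25^-0.22 = 1.357
D = 0.0138 × 1.341 × 10^4 × 1.357 = 251.1 m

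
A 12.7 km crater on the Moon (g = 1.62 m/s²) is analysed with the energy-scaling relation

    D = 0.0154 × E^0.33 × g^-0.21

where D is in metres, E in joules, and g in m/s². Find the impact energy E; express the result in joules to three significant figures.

E ≈ 1.15 × 10^18 J

Rearranging: E = [D / (0.0154 · g^-0.21)]^(1/0.33).
D = 12700 m.
g^-0.21 = 1.62^-0.21 = 0.9037
D / (0.0154 × 0.9037) = 12700 / (0.01392) = 9.124 × 10^5
E = (9.124 × 10^5)^3.0303 = 1.151 × 10^18 J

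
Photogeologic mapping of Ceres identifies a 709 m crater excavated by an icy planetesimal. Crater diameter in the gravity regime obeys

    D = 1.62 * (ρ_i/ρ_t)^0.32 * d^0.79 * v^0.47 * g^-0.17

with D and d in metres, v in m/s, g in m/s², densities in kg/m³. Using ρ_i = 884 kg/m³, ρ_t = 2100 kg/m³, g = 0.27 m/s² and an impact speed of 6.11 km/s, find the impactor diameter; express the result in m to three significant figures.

Rearranging for d: d = [D / (1.62 · (884/2100)^0.32 · 6110^0.47 · 0.27^-0.17)]^(1/0.79).
(884/2100)^0.32 = 0.7581
6110^0.47 = 60.18
0.27^-0.17 = 1.249
Denominator = 1.62 × 0.7581 × 60.18 × 1.249 = 92.31
D / 92.31 = 709 / 92.31 = 7.681
d = 7.681^(1/0.79) = 7.681^1.2658 = 13.21 m

d ≈ 13.2 m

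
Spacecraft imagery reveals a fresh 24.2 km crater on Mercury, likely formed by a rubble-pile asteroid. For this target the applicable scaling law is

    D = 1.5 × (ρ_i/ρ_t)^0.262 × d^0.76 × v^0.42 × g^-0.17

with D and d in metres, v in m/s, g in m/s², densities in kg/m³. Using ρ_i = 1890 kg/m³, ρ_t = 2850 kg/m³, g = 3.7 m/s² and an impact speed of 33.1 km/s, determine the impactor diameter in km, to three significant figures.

d ≈ 1.69 km

Rearranging for d: d = [D / (1.5 · (1890/2850)^0.262 · 33100^0.42 · 3.7^-0.17)]^(1/0.76).
D = 24200 m.
(1890/2850)^0.262 = 0.8980
33100^0.42 = 79.13
3.7^-0.17 = 0.8006
Denominator = 1.5 × 0.8980 × 79.13 × 0.8006 = 85.33
D / 85.33 = 24200 / 85.33 = 283.6
d = 283.6^(1/0.76) = 283.6^1.3158 = 1688 m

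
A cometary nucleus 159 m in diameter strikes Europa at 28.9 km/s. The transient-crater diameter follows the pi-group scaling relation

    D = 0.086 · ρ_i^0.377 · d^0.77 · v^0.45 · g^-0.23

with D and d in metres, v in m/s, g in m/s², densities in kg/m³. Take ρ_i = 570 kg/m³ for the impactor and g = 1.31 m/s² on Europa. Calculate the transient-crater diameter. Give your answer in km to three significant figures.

In SI units: v = 28900 m/s.
ρ_i^0.377 = 570^0.377 = 10.94
d^0.77 = 159^0.77 = 49.55
v^0.45 = 28900^0.45 = 101.7
g^-0.23 = 1.31^-0.23 = 0.9398
D = 0.086 × 10.94 × 49.55 × 101.7 × 0.9398 = 4456 m
   = 4.456 km

D ≈ 4.46 km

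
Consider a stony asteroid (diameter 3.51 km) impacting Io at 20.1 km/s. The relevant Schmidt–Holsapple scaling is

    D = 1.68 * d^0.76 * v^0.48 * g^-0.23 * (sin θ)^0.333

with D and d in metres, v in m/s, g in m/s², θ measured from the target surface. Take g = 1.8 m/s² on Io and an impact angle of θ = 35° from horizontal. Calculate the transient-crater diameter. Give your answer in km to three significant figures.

D ≈ 70.2 km

In SI units: d = 3510 m, v = 20100 m/s.
d^0.76 = 3510^0.76 = 494.8
v^0.48 = 20100^0.48 = 116.3
g^-0.23 = 1.8^-0.23 = 0.8735
(sin 35°)^0.333 = 0.5736^0.333 = 0.8310
D = 1.68 × 494.8 × 116.3 × 0.8735 × 0.8310 = 70175 m
   = 70.18 km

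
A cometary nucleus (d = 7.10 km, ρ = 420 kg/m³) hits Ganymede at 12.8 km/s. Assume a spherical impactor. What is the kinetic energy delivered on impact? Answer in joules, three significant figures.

d = 7100 m; v = 12800 m/s.
Mass m = (π/6) ρ d³ = (π/6) × 420 × (7100)³ = 7.871 × 10^13 kg
E = ½ m v² = 0.5 × 7.871 × 10^13 × (12800)² = 6.448 × 10^21 J

E ≈ 6.45 × 10^21 J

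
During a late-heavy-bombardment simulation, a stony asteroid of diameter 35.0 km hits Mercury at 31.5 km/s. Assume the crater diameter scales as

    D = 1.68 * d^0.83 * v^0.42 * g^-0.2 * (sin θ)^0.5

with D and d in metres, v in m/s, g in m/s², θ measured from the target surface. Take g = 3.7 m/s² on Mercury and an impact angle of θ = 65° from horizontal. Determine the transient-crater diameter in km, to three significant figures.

D ≈ 564 km

In SI units: d = 35000 m, v = 31500 m/s.
d^0.83 = 35000^0.83 = 5910
v^0.42 = 31500^0.42 = 77.50
g^-0.2 = 3.7^-0.2 = 0.7698
(sin 65°)^0.5 = 0.9063^0.5 = 0.9520
D = 1.68 × 5910 × 77.50 × 0.7698 × 0.9520 = 5.639 × 10^5 m
   = 563.9 km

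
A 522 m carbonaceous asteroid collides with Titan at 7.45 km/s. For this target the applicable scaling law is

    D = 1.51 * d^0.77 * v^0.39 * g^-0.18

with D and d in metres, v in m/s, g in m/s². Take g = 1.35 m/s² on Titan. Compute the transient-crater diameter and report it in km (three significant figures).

D ≈ 5.73 km

In SI units: v = 7450 m/s.
d^0.77 = 522^0.77 = 123.8
v^0.39 = 7450^0.39 = 32.37
g^-0.18 = 1.35^-0.18 = 0.9474
D = 1.51 × 123.8 × 32.37 × 0.9474 = 5733 m
   = 5.733 km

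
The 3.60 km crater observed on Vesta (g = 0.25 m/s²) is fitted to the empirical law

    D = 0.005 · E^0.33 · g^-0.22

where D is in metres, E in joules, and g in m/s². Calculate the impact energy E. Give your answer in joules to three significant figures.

E ≈ 2.23 × 10^17 J

Rearranging: E = [D / (0.005 · g^-0.22)]^(1/0.33).
D = 3600 m.
g^-0.22 = 0.25^-0.22 = 1.357
D / (0.005 × 1.357) = 3600 / (6.785 × 10^-3) = 5.306 × 10^5
E = (5.306 × 10^5)^3.0303 = 2.227 × 10^17 J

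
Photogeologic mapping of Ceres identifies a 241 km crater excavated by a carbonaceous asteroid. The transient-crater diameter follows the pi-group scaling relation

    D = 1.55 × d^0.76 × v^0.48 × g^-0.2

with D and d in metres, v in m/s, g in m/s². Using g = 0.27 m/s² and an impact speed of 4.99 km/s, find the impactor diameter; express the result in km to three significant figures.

d ≈ 22.2 km

Rearranging for d: d = [D / (1.55 · 4990^0.48 · 0.27^-0.2)]^(1/0.76).
D = 241000 m.
4990^0.48 = 59.58
0.27^-0.2 = 1.299
Denominator = 1.55 × 59.58 × 1.299 = 120.0
D / 120.0 = 241000 / 120.0 = 2008
d = 2008^(1/0.76) = 2008^1.3158 = 22171 m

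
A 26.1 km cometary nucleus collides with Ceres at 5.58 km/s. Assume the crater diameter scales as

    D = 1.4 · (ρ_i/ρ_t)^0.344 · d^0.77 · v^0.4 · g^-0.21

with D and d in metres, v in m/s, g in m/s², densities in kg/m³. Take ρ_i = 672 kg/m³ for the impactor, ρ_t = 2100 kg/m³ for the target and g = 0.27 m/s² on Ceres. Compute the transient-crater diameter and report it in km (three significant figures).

D ≈ 98.8 km

In SI units: d = 26100 m, v = 5580 m/s.
(ρ_i/ρ_t)^0.344 = (672/2100)^0.344 = 0.6757
d^0.77 = 26100^0.77 = 2517
v^0.4 = 5580^0.4 = 31.52
g^-0.21 = 0.27^-0.21 = 1.316
D = 1.4 × 0.6757 × 2517 × 31.52 × 1.316 = 98766 m
   = 98.77 km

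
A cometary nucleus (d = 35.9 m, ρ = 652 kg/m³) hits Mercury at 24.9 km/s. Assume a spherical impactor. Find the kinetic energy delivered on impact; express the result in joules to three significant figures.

v = 24900 m/s.
Mass m = (π/6) ρ d³ = (π/6) × 652 × (35.9)³ = 1.580 × 10^7 kg
E = ½ m v² = 0.5 × 1.580 × 10^7 × (24900)² = 4.898 × 10^15 J

E ≈ 4.90 × 10^15 J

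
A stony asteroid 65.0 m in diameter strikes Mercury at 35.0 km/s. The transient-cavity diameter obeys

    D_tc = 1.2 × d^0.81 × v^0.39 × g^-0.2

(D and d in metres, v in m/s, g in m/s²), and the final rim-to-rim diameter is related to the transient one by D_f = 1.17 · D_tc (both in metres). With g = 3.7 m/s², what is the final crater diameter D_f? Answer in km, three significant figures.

v = 35000 m/s.
d^0.81 = 65^0.81 = 29.41
v^0.39 = 35000^0.39 = 59.18
g^-0.2 = 3.7^-0.2 = 0.7698
D_tc = 1.2 × 29.41 × 59.18 × 0.7698 = 1608 m
D_f = 1.17 × 1608 = 1881 m
     = 1.881 km

D_f ≈ 1.88 km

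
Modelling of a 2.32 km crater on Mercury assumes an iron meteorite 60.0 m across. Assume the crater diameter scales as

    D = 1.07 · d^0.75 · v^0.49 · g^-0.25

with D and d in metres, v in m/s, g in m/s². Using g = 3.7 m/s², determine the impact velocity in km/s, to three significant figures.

Rearranging for v: v = [D / (1.07 · 60^0.75 · 3.7^-0.25)]^(1/0.49).
D = 2320 m.
60^0.75 = 21.56
3.7^-0.25 = 0.7210
Denominator = 1.07 × 21.56 × 0.7210 = 16.63
D / 16.63 = 2320 / 16.63 = 139.5
v = 139.5^(1/0.49) = 139.5^2.0408 = 23804 m/s

v ≈ 23.8 km/s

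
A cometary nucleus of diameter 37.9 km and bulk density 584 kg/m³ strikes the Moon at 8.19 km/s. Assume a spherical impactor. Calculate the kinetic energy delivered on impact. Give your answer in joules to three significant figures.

E ≈ 5.58 × 10^23 J

d = 37900 m; v = 8190 m/s.
Mass m = (π/6) ρ d³ = (π/6) × 584 × (37900)³ = 1.665 × 10^16 kg
E = ½ m v² = 0.5 × 1.665 × 10^16 × (8190)² = 5.584 × 10^23 J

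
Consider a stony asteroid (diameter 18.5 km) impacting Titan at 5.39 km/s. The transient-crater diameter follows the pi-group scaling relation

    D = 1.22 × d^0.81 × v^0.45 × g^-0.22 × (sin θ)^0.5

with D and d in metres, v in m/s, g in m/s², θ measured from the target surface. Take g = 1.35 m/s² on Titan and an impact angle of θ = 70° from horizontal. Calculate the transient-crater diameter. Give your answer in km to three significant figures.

In SI units: d = 18500 m, v = 5390 m/s.
d^0.81 = 18500^0.81 = 2860
v^0.45 = 5390^0.45 = 47.78
g^-0.22 = 1.35^-0.22 = 0.9361
(sin 70°)^0.5 = 0.9397^0.5 = 0.9694
D = 1.22 × 2860 × 47.78 × 0.9361 × 0.9694 = 1.513 × 10^5 m
   = 151.3 km

D ≈ 151 km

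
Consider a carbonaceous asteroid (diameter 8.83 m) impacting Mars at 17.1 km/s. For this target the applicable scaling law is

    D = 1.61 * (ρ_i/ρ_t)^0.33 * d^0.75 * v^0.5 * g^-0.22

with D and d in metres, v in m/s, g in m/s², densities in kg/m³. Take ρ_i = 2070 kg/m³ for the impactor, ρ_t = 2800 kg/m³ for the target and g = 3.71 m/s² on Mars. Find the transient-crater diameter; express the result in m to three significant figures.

In SI units: v = 17100 m/s.
(ρ_i/ρ_t)^0.33 = (2070/2800)^0.33 = 0.9051
d^0.75 = 8.83^0.75 = 5.122
v^0.5 = 17100^0.5 = 130.8
g^-0.22 = 3.71^-0.22 = 0.7494
D = 1.61 × 0.9051 × 5.122 × 130.8 × 0.7494 = 731.6 m

D ≈ 732 m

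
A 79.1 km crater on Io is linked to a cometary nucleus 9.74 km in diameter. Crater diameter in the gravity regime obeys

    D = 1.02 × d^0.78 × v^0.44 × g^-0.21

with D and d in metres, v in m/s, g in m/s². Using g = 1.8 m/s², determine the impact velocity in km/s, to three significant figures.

v ≈ 14.6 km/s

Rearranging for v: v = [D / (1.02 · 9740^0.78 · 1.8^-0.21)]^(1/0.44).
D = 79100 m.
9740^0.78 = 1291
1.8^-0.21 = 0.8839
Denominator = 1.02 × 1291 × 0.8839 = 1164
D / 1164 = 79100 / 1164 = 67.96
v = 67.96^(1/0.44) = 67.96^2.2727 = 14594 m/s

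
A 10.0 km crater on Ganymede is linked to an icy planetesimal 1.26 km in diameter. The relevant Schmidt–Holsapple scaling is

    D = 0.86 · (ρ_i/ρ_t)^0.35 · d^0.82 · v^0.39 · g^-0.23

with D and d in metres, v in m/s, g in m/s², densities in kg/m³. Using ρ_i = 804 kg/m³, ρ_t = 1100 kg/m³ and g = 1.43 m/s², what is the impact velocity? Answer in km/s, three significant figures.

Rearranging for v: v = [D / (0.86 · (804/1100)^0.35 · 1260^0.82 · 1.43^-0.23)]^(1/0.39).
D = 10000 m.
(804/1100)^0.35 = 0.8961
1260^0.82 = 348.6
1.43^-0.23 = 0.9210
Denominator = 0.86 × 0.8961 × 348.6 × 0.9210 = 247.4
D / 247.4 = 10000 / 247.4 = 40.42
v = 40.42^(1/0.39) = 40.42^2.5641 = 13167 m/s

v ≈ 13.2 km/s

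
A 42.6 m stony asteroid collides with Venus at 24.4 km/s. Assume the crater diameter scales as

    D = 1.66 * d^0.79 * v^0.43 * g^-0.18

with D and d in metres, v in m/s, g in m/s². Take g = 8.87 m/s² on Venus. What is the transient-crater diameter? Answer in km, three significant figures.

D ≈ 1.67 km

In SI units: v = 24400 m/s.
d^0.79 = 42.6^0.79 = 19.37
v^0.43 = 24400^0.43 = 77.02
g^-0.18 = 8.87^-0.18 = 0.6751
D = 1.66 × 19.37 × 77.02 × 0.6751 = 1672 m
   = 1.672 km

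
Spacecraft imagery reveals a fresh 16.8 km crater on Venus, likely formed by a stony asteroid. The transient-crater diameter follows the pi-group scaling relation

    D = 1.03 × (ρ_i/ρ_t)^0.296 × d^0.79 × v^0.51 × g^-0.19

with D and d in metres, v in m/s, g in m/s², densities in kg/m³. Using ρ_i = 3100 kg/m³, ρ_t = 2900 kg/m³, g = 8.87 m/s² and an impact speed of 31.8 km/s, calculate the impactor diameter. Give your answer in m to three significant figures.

d ≈ 439 m

Rearranging for d: d = [D / (1.03 · (3100/2900)^0.296 · 31800^0.51 · 8.87^-0.19)]^(1/0.79).
D = 16800 m.
(3100/2900)^0.296 = 1.020
31800^0.51 = 197.8
8.87^-0.19 = 0.6605
Denominator = 1.03 × 1.020 × 197.8 × 0.6605 = 137.3
D / 137.3 = 16800 / 137.3 = 122.4
d = 122.4^(1/0.79) = 122.4^1.2658 = 439.3 m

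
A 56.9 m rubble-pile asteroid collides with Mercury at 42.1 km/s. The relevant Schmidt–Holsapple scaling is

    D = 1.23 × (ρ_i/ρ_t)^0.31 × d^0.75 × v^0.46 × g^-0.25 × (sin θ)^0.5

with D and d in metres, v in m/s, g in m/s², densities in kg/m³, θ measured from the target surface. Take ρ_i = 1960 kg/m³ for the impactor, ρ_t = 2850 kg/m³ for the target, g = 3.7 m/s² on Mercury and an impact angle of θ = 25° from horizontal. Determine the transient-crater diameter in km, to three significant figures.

In SI units: v = 42100 m/s.
(ρ_i/ρ_t)^0.31 = (1960/2850)^0.31 = 0.8904
d^0.75 = 56.9^0.75 = 20.72
v^0.46 = 42100^0.46 = 134.0
g^-0.25 = 3.7^-0.25 = 0.7210
(sin 25°)^0.5 = 0.4226^0.5 = 0.6501
D = 1.23 × 0.8904 × 20.72 × 134.0 × 0.7210 × 0.6501 = 1425 m
   = 1.425 km

D ≈ 1.43 km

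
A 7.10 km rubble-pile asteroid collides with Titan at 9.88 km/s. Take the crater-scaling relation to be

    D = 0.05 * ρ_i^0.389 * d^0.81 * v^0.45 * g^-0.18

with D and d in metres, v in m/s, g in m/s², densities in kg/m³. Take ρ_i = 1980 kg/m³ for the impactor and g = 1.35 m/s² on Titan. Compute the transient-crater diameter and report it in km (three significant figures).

D ≈ 75.0 km

In SI units: d = 7100 m, v = 9880 m/s.
ρ_i^0.389 = 1980^0.389 = 19.16
d^0.81 = 7100^0.81 = 1317
v^0.45 = 9880^0.45 = 62.75
g^-0.18 = 1.35^-0.18 = 0.9474
D = 0.05 × 19.16 × 1317 × 62.75 × 0.9474 = 75006 m
   = 75.01 km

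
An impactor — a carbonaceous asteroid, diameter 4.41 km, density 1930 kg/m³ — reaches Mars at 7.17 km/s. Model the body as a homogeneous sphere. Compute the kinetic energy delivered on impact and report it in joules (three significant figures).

E ≈ 2.23 × 10^21 J

d = 4410 m; v = 7170 m/s.
Mass m = (π/6) ρ d³ = (π/6) × 1930 × (4410)³ = 8.667 × 10^13 kg
E = ½ m v² = 0.5 × 8.667 × 10^13 × (7170)² = 2.228 × 10^21 J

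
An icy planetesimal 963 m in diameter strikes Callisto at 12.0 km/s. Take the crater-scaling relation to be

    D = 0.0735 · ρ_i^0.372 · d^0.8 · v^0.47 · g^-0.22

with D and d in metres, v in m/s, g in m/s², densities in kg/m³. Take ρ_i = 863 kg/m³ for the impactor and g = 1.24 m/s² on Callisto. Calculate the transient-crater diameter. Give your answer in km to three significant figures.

In SI units: v = 12000 m/s.
ρ_i^0.372 = 863^0.372 = 12.37
d^0.8 = 963^0.8 = 243.7
v^0.47 = 12000^0.47 = 82.64
g^-0.22 = 1.24^-0.22 = 0.9538
D = 0.0735 × 12.37 × 243.7 × 82.64 × 0.9538 = 17465 m
   = 17.46 km

D ≈ 17.5 km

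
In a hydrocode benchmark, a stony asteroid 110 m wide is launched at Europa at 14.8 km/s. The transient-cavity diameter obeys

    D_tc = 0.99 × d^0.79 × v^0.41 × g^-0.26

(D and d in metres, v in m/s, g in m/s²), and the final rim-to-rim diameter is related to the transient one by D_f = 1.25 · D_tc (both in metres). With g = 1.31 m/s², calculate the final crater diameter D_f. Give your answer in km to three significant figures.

v = 14800 m/s.
d^0.79 = 110^0.79 = 40.99
v^0.41 = 14800^0.41 = 51.26
g^-0.26 = 1.31^-0.26 = 0.9322
D_tc = 0.99 × 40.99 × 51.26 × 0.9322 = 1939 m
D_f = 1.25 × 1939 = 2424 m
     = 2.424 km

D_f ≈ 2.42 km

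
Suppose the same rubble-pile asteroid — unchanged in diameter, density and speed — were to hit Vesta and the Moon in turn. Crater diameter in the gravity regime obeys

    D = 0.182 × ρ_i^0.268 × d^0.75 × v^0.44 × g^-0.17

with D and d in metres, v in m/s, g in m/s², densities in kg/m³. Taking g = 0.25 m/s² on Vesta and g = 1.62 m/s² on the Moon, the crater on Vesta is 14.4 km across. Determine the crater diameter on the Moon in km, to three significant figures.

All impactor-dependent factors cancel in the ratio, leaving D_Moon/D_Vesta = (g_Moon/g_Vesta)^-0.17.
(1.62/0.25)^-0.17 = 6.480^-0.17 = 0.7278
D_Moon = 0.7278 × 14.4 km = 10.5 km

D ≈ 10.5 km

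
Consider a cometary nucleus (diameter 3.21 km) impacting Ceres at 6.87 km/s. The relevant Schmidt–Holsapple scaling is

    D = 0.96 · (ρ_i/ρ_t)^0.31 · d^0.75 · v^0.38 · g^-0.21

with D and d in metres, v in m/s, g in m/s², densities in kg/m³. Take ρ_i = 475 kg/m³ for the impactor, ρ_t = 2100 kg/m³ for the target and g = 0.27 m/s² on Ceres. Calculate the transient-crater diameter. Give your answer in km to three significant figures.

In SI units: d = 3210 m, v = 6870 m/s.
(ρ_i/ρ_t)^0.31 = (475/2100)^0.31 = 0.6308
d^0.75 = 3210^0.75 = 426.5
v^0.38 = 6870^0.38 = 28.71
g^-0.21 = 0.27^-0.21 = 1.316
D = 0.96 × 0.6308 × 426.5 × 28.71 × 1.316 = 9758 m
   = 9.758 km

D ≈ 9.76 km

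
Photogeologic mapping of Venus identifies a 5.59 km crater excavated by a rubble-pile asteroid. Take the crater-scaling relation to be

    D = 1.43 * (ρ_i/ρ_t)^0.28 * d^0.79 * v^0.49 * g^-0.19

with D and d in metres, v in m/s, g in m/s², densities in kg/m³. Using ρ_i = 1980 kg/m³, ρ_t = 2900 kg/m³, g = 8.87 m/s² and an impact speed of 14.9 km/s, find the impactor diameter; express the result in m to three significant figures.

d ≈ 176 m

Rearranging for d: d = [D / (1.43 · (1980/2900)^0.28 · 14900^0.49 · 8.87^-0.19)]^(1/0.79).
D = 5590 m.
(1980/2900)^0.28 = 0.8987
14900^0.49 = 110.9
8.87^-0.19 = 0.6605
Denominator = 1.43 × 0.8987 × 110.9 × 0.6605 = 94.14
D / 94.14 = 5590 / 94.14 = 59.38
d = 59.38^(1/0.79) = 59.38^1.2658 = 175.8 m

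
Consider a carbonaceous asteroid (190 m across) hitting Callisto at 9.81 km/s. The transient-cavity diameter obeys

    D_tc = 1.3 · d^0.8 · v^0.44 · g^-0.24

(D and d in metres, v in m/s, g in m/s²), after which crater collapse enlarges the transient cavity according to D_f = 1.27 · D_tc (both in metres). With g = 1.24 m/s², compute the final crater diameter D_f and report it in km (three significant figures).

v = 9810 m/s.
d^0.8 = 190^0.8 = 66.53
v^0.44 = 9810^0.44 = 57.06
g^-0.24 = 1.24^-0.24 = 0.9497
D_tc = 1.3 × 66.53 × 57.06 × 0.9497 = 4687 m
D_f = 1.27 × 4687 = 5952 m
     = 5.952 km

D_f ≈ 5.95 km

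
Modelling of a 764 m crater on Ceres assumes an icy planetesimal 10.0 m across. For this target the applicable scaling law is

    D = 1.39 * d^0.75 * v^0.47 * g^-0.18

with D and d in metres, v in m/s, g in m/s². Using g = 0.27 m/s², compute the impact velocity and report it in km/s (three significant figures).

v ≈ 10.4 km/s

Rearranging for v: v = [D / (1.39 · 10^0.75 · 0.27^-0.18)]^(1/0.47).
10^0.75 = 5.623
0.27^-0.18 = 1.266
Denominator = 1.39 × 5.623 × 1.266 = 9.895
D / 9.895 = 764 / 9.895 = 77.21
v = 77.21^(1/0.47) = 77.21^2.1277 = 10385 m/s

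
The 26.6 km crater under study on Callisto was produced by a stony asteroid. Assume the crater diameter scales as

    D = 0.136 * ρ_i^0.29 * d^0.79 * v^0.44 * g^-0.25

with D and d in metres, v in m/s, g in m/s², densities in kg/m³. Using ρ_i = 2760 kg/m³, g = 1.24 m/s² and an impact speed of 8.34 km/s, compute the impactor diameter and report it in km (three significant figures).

Rearranging for d: d = [D / (0.136 · 2760^0.29 · 8340^0.44 · 1.24^-0.25)]^(1/0.79).
D = 26600 m.
2760^0.29 = 9.951
8340^0.44 = 53.13
1.24^-0.25 = 0.9476
Denominator = 0.136 × 9.951 × 53.13 × 0.9476 = 68.14
D / 68.14 = 26600 / 68.14 = 390.4
d = 390.4^(1/0.79) = 390.4^1.2658 = 1907 m

d ≈ 1.91 km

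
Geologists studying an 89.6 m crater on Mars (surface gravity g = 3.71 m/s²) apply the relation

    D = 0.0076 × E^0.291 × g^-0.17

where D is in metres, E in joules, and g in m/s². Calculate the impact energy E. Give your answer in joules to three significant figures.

Rearranging: E = [D / (0.0076 · g^-0.17)]^(1/0.291).
g^-0.17 = 3.71^-0.17 = 0.8002
D / (0.0076 × 0.8002) = 89.6 / (6.082 × 10^-3) = 1.473 × 10^4
E = (1.473 × 10^4)^3.4364 = 2.107 × 10^14 J

E ≈ 2.11 × 10^14 J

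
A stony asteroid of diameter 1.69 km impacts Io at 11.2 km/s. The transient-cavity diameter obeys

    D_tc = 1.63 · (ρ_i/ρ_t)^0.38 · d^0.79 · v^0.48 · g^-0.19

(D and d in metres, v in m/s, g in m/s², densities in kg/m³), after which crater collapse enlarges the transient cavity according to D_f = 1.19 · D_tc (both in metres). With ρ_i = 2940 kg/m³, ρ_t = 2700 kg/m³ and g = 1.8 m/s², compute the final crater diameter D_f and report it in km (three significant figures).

D_f ≈ 55.8 km

In SI: d = 1690 m, v = 11200 m/s.
(ρ_i/ρ_t)^0.38 = (2940/2700)^0.38 = 1.033
d^0.79 = 1690^0.79 = 354.8
v^0.48 = 11200^0.48 = 87.83
g^-0.19 = 1.8^-0.19 = 0.8943
D_tc = 1.63 × 1.033 × 354.8 × 87.83 × 0.8943 = 46920 m
D_f = 1.19 × 46920 = 55835 m
     = 55.83 km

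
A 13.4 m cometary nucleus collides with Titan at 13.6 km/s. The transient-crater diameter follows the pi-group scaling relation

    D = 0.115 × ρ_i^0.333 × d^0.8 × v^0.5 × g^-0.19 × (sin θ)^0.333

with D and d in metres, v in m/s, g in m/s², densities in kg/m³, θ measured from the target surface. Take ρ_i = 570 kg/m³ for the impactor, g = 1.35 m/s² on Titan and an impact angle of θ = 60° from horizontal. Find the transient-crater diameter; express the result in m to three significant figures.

D ≈ 797 m

In SI units: v = 13600 m/s.
ρ_i^0.333 = 570^0.333 = 8.274
d^0.8 = 13.4^0.8 = 7.974
v^0.5 = 13600^0.5 = 116.6
g^-0.19 = 1.35^-0.19 = 0.9446
(sin 60°)^0.333 = 0.8660^0.333 = 0.9532
D = 0.115 × 8.274 × 7.974 × 116.6 × 0.9446 × 0.9532 = 796.6 m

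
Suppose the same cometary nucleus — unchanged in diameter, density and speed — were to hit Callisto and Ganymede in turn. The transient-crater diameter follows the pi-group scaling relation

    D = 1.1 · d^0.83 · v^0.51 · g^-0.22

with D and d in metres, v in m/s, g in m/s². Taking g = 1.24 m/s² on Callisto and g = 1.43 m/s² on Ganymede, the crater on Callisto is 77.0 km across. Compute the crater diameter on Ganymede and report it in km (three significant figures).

All impactor-dependent factors cancel in the ratio, leaving D_Ganymede/D_Callisto = (g_Ganymede/g_Callisto)^-0.22.
(1.43/1.24)^-0.22 = 1.153^-0.22 = 0.9692
D_Ganymede = 0.9692 × 77.0 km = 74.6 km

D ≈ 74.6 km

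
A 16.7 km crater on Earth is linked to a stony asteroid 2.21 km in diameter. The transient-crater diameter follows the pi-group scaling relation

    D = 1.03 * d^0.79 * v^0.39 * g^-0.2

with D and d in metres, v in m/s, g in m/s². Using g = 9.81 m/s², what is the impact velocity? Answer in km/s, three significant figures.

v ≈ 33.8 km/s

Rearranging for v: v = [D / (1.03 · 2210^0.79 · 9.81^-0.2)]^(1/0.39).
D = 16700 m.
2210^0.79 = 438.6
9.81^-0.2 = 0.6334
Denominator = 1.03 × 438.6 × 0.6334 = 286.1
D / 286.1 = 16700 / 286.1 = 58.37
v = 58.37^(1/0.39) = 58.37^2.5641 = 33782 m/s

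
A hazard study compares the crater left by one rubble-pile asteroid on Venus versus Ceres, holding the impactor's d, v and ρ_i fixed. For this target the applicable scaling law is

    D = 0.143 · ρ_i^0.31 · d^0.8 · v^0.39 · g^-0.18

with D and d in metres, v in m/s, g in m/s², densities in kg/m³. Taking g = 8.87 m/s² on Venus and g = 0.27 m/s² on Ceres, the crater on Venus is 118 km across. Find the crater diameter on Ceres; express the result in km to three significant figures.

D ≈ 221 km

All impactor-dependent factors cancel in the ratio, leaving D_Ceres/D_Venus = (g_Ceres/g_Venus)^-0.18.
(0.27/8.87)^-0.18 = 0.03044^-0.18 = 1.875
D_Ceres = 1.875 × 118 km = 221 km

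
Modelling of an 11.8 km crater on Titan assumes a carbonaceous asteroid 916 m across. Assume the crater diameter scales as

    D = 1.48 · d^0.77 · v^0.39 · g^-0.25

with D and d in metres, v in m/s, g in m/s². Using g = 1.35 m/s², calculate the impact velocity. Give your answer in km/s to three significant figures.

v ≈ 17.4 km/s

Rearranging for v: v = [D / (1.48 · 916^0.77 · 1.35^-0.25)]^(1/0.39).
D = 11800 m.
916^0.77 = 190.8
1.35^-0.25 = 0.9277
Denominator = 1.48 × 190.8 × 0.9277 = 262.0
D / 262.0 = 11800 / 262.0 = 45.04
v = 45.04^(1/0.39) = 45.04^2.5641 = 17378 m/s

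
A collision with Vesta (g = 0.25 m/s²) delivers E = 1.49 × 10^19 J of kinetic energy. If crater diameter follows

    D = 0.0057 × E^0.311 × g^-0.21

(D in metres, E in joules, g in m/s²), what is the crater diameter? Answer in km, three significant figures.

E^0.311 = (1.49 × 10^19)^0.311 = 9.180 × 10^5
g^-0.21 = 0.25^-0.21 = 1.338
D = 0.0057 × 9.180 × 10^5 × 1.338 = 7001 m
   = 7.001 km

D ≈ 7.00 km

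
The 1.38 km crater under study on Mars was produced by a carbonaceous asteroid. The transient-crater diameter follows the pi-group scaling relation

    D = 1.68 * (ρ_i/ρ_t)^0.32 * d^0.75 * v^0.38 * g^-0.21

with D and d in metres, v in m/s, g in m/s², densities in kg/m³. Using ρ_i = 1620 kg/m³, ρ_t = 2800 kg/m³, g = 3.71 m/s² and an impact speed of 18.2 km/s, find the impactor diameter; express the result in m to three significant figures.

Rearranging for d: d = [D / (1.68 · (1620/2800)^0.32 · 18200^0.38 · 3.71^-0.21)]^(1/0.75).
D = 1380 m.
(1620/2800)^0.32 = 0.8394
18200^0.38 = 41.57
3.71^-0.21 = 0.7593
Denominator = 1.68 × 0.8394 × 41.57 × 0.7593 = 44.51
D / 44.51 = 1380 / 44.51 = 31.00
d = 31.00^(1/0.75) = 31.00^1.3333 = 97.37 m

d ≈ 97.4 m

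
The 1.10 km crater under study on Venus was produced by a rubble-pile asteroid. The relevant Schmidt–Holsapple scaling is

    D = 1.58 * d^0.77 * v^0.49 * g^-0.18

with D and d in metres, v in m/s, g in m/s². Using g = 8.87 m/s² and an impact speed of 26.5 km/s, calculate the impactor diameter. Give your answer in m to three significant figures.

Rearranging for d: d = [D / (1.58 · 26500^0.49 · 8.87^-0.18)]^(1/0.77).
D = 1100 m.
26500^0.49 = 147.0
8.87^-0.18 = 0.6751
Denominator = 1.58 × 147.0 × 0.6751 = 156.8
D / 156.8 = 1100 / 156.8 = 7.015
d = 7.015^(1/0.77) = 7.015^1.2987 = 12.55 m

d ≈ 12.6 m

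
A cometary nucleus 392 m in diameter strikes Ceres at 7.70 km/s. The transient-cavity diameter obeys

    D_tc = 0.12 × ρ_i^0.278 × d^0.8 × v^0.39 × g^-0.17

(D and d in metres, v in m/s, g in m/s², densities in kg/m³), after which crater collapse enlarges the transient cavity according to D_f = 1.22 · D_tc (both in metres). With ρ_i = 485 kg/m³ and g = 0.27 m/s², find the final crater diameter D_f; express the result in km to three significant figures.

D_f ≈ 3.97 km

v = 7700 m/s.
ρ_i^0.278 = 485^0.278 = 5.580
d^0.8 = 392^0.8 = 118.7
v^0.39 = 7700^0.39 = 32.79
g^-0.17 = 0.27^-0.17 = 1.249
D_tc = 0.12 × 5.580 × 118.7 × 32.79 × 1.249 = 3255 m
D_f = 1.22 × 3255 = 3971 m
     = 3.971 km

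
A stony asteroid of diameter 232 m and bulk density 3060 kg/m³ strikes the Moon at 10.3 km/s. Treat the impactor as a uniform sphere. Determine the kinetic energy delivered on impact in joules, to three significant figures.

E ≈ 1.06 × 10^18 J

v = 10300 m/s.
Mass m = (π/6) ρ d³ = (π/6) × 3060 × (232)³ = 2.001 × 10^10 kg
E = ½ m v² = 0.5 × 2.001 × 10^10 × (10300)² = 1.061 × 10^18 J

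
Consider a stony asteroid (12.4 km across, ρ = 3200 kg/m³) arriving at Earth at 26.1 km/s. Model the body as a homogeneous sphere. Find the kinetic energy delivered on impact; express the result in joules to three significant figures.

d = 12400 m; v = 26100 m/s.
Mass m = (π/6) ρ d³ = (π/6) × 3200 × (12400)³ = 3.195 × 10^15 kg
E = ½ m v² = 0.5 × 3.195 × 10^15 × (26100)² = 1.088 × 10^24 J

E ≈ 1.09 × 10^24 J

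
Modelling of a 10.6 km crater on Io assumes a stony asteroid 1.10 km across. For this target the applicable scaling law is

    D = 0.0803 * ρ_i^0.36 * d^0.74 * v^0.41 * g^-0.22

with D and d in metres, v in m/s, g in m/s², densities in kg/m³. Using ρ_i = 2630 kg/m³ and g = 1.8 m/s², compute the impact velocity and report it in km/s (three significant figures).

v ≈ 13.6 km/s

Rearranging for v: v = [D / (0.0803 · 2630^0.36 · 1100^0.74 · 1.8^-0.22)]^(1/0.41).
D = 10600 m.
2630^0.36 = 17.03
1100^0.74 = 178.1
1.8^-0.22 = 0.8787
Denominator = 0.0803 × 17.03 × 178.1 × 0.8787 = 214.0
D / 214.0 = 10600 / 214.0 = 49.53
v = 49.53^(1/0.41) = 49.53^2.439 = 13608 m/s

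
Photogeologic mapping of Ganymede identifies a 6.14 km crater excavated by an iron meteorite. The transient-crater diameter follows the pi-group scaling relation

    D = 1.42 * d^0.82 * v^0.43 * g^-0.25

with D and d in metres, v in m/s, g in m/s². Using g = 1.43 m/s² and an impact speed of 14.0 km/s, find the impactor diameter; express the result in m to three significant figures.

d ≈ 203 m

Rearranging for d: d = [D / (1.42 · 14000^0.43 · 1.43^-0.25)]^(1/0.82).
D = 6140 m.
14000^0.43 = 60.65
1.43^-0.25 = 0.9145
Denominator = 1.42 × 60.65 × 0.9145 = 78.76
D / 78.76 = 6140 / 78.76 = 77.96
d = 77.96^(1/0.82) = 77.96^1.2195 = 202.8 m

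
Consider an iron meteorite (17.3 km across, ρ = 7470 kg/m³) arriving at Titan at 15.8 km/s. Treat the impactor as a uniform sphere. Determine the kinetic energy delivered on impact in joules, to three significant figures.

d = 17300 m; v = 15800 m/s.
Mass m = (π/6) ρ d³ = (π/6) × 7470 × (17300)³ = 2.025 × 10^16 kg
E = ½ m v² = 0.5 × 2.025 × 10^16 × (15800)² = 2.528 × 10^24 J

E ≈ 2.53 × 10^24 J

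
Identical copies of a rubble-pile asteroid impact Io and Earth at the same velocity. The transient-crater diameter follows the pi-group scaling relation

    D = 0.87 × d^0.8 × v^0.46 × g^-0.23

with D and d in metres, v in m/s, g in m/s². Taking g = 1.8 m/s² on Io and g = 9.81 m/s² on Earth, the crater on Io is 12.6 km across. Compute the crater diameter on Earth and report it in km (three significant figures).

All impactor-dependent factors cancel in the ratio, leaving D_Earth/D_Io = (g_Earth/g_Io)^-0.23.
(9.81/1.8)^-0.23 = 5.450^-0.23 = 0.6771
D_Earth = 0.6771 × 12.6 km = 8.53 km

D ≈ 8.53 km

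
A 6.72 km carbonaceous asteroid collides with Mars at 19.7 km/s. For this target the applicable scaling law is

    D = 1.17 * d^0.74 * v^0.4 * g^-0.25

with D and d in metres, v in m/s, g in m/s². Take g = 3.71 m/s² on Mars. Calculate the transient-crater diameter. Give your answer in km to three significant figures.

D ≈ 29.9 km

In SI units: d = 6720 m, v = 19700 m/s.
d^0.74 = 6720^0.74 = 679.6
v^0.4 = 19700^0.4 = 52.21
g^-0.25 = 3.71^-0.25 = 0.7205
D = 1.17 × 679.6 × 52.21 × 0.7205 = 29911 m
   = 29.91 km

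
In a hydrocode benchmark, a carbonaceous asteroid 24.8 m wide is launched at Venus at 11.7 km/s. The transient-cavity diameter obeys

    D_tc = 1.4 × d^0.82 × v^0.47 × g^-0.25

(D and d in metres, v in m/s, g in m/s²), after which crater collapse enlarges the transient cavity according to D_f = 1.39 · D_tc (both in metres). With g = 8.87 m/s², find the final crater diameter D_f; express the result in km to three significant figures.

v = 11700 m/s.
d^0.82 = 24.8^0.82 = 13.91
v^0.47 = 11700^0.47 = 81.67
g^-0.25 = 8.87^-0.25 = 0.5795
D_tc = 1.4 × 13.91 × 81.67 × 0.5795 = 921.7 m
D_f = 1.39 × 921.7 = 1281 m
     = 1.281 km

D_f ≈ 1.28 km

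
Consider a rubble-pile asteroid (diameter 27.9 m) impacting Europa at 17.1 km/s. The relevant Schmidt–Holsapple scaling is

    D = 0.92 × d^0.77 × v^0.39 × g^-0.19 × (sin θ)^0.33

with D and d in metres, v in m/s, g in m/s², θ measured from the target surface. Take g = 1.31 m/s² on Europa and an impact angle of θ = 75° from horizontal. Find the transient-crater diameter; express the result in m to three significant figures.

In SI units: v = 17100 m/s.
d^0.77 = 27.9^0.77 = 12.98
v^0.39 = 17100^0.39 = 44.76
g^-0.19 = 1.31^-0.19 = 0.9500
(sin 75°)^0.33 = 0.9659^0.33 = 0.9886
D = 0.92 × 12.98 × 44.76 × 0.9500 × 0.9886 = 502.0 m

D ≈ 502 m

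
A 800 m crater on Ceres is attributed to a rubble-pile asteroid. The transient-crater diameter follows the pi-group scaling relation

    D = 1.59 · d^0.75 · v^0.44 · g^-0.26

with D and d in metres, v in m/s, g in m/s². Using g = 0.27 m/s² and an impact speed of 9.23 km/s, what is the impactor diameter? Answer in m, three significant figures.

Rearranging for d: d = [D / (1.59 · 9230^0.44 · 0.27^-0.26)]^(1/0.75).
9230^0.44 = 55.55
0.27^-0.26 = 1.406
Denominator = 1.59 × 55.55 × 1.406 = 124.2
D / 124.2 = 800 / 124.2 = 6.441
d = 6.441^(1/0.75) = 6.441^1.3333 = 11.98 m

d ≈ 12.0 m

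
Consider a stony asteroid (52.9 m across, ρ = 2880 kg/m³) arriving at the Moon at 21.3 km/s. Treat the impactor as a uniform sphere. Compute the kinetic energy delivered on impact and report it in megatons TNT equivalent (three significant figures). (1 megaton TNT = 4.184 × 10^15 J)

E ≈ 12.1 Mt TNT

v = 21300 m/s.
Mass m = (π/6) ρ d³ = (π/6) × 2880 × (52.9)³ = 2.232 × 10^8 kg
E = ½ m v² = 0.5 × 2.232 × 10^8 × (21300)² = 5.063 × 10^16 J
   = 5.063 × 10^16 / 4.184×10^15 = 12.10 Mt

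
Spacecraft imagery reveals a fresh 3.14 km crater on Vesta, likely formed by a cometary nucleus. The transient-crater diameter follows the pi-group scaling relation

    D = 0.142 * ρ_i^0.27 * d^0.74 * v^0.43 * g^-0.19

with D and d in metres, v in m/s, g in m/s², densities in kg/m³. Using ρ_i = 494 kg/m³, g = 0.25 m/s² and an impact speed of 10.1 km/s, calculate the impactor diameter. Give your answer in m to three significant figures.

d ≈ 255 m

Rearranging for d: d = [D / (0.142 · 494^0.27 · 10100^0.43 · 0.25^-0.19)]^(1/0.74).
D = 3140 m.
494^0.27 = 5.337
10100^0.43 = 52.71
0.25^-0.19 = 1.301
Denominator = 0.142 × 5.337 × 52.71 × 1.301 = 51.97
D / 51.97 = 3140 / 51.97 = 60.42
d = 60.42^(1/0.74) = 60.42^1.3514 = 255.3 m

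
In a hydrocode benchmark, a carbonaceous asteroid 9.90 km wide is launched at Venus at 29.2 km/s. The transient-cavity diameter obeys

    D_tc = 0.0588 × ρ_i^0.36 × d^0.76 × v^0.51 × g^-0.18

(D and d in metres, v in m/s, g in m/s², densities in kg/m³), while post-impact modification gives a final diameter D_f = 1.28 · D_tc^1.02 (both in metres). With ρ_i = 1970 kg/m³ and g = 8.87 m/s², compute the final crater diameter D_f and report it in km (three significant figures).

In SI: d = 9900 m, v = 29200 m/s.
ρ_i^0.36 = 1970^0.36 = 15.35
d^0.76 = 9900^0.76 = 1088
v^0.51 = 29200^0.51 = 189.4
g^-0.18 = 8.87^-0.18 = 0.6751
D_tc = 0.0588 × 15.35 × 1088 × 189.4 × 0.6751 = 1.256 × 10^5 m
D_f = 1.28 × (1.256 × 10^5)^1.02 = 2.033 × 10^5 m
     = 203.3 km

D_f ≈ 203 km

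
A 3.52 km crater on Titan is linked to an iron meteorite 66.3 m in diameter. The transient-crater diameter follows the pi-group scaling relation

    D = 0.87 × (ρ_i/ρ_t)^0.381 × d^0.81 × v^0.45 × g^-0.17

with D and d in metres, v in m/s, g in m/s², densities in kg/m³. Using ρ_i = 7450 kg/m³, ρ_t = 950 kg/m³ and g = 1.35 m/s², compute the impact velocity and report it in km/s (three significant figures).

Rearranging for v: v = [D / (0.87 · (7450/950)^0.381 · 66.3^0.81 · 1.35^-0.17)]^(1/0.45).
D = 3520 m.
(7450/950)^0.381 = 2.192
66.3^0.81 = 29.88
1.35^-0.17 = 0.9503
Denominator = 0.87 × 2.192 × 29.88 × 0.9503 = 54.15
D / 54.15 = 3520 / 54.15 = 65.00
v = 65.00^(1/0.45) = 65.00^2.2222 = 10682 m/s

v ≈ 10.7 km/s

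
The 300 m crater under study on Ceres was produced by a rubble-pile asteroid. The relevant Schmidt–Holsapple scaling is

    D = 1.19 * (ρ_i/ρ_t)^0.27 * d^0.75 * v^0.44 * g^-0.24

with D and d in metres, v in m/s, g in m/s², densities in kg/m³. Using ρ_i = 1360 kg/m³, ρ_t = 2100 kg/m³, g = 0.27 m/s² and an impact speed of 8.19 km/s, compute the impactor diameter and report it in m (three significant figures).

Rearranging for d: d = [D / (1.19 · (1360/2100)^0.27 · 8190^0.44 · 0.27^-0.24)]^(1/0.75).
(1360/2100)^0.27 = 0.8893
8190^0.44 = 52.70
0.27^-0.24 = 1.369
Denominator = 1.19 × 0.8893 × 52.70 × 1.369 = 76.35
D / 76.35 = 300 / 76.35 = 3.929
d = 3.929^(1/0.75) = 3.929^1.3333 = 6.199 m

d ≈ 6.20 m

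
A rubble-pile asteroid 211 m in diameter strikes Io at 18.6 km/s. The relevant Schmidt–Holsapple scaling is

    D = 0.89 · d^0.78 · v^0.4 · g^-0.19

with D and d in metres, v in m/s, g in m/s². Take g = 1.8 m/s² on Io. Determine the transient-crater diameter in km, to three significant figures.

D ≈ 2.64 km

In SI units: v = 18600 m/s.
d^0.78 = 211^0.78 = 65.00
v^0.4 = 18600^0.4 = 51.03
g^-0.19 = 1.8^-0.19 = 0.8943
D = 0.89 × 65.00 × 51.03 × 0.8943 = 2640 m
   = 2.640 km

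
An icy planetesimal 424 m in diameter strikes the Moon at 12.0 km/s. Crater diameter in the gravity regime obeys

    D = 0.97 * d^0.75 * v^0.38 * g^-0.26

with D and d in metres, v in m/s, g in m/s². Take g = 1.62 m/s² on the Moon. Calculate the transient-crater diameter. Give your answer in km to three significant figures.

In SI units: v = 12000 m/s.
d^0.75 = 424^0.75 = 93.44
v^0.38 = 12000^0.38 = 35.49
g^-0.26 = 1.62^-0.26 = 0.8821
D = 0.97 × 93.44 × 35.49 × 0.8821 = 2837 m
   = 2.837 km

D ≈ 2.84 km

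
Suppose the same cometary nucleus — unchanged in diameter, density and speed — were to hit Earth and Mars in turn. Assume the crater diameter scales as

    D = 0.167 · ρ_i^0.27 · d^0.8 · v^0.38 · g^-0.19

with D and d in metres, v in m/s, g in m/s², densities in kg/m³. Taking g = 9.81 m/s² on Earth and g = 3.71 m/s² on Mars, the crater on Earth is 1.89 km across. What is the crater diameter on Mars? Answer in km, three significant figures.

D ≈ 2.27 km

All impactor-dependent factors cancel in the ratio, leaving D_Mars/D_Earth = (g_Mars/g_Earth)^-0.19.
(3.71/9.81)^-0.19 = 0.3782^-0.19 = 1.203
D_Mars = 1.203 × 1.89 km = 2.27 km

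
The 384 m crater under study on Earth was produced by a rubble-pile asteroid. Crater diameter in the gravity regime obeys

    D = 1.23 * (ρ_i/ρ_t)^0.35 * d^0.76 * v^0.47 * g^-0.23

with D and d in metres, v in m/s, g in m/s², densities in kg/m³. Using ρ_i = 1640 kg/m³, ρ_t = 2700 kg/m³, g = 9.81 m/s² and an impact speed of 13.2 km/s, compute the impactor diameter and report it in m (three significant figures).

d ≈ 13.6 m

Rearranging for d: d = [D / (1.23 · (1640/2700)^0.35 · 13200^0.47 · 9.81^-0.23)]^(1/0.76).
(1640/2700)^0.35 = 0.8399
13200^0.47 = 86.43
9.81^-0.23 = 0.5914
Denominator = 1.23 × 0.8399 × 86.43 × 0.5914 = 52.81
D / 52.81 = 384 / 52.81 = 7.271
d = 7.271^(1/0.76) = 7.271^1.3158 = 13.60 m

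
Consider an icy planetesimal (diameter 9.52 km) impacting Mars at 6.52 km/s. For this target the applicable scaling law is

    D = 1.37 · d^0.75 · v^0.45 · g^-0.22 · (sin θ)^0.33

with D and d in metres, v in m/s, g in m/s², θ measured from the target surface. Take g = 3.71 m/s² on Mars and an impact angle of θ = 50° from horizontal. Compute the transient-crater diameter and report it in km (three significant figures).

D ≈ 47.2 km

In SI units: d = 9520 m, v = 6520 m/s.
d^0.75 = 9520^0.75 = 963.8
v^0.45 = 6520^0.45 = 52.05
g^-0.22 = 3.71^-0.22 = 0.7494
(sin 50°)^0.33 = 0.7660^0.33 = 0.9158
D = 1.37 × 963.8 × 52.05 × 0.7494 × 0.9158 = 47167 m
   = 47.17 km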